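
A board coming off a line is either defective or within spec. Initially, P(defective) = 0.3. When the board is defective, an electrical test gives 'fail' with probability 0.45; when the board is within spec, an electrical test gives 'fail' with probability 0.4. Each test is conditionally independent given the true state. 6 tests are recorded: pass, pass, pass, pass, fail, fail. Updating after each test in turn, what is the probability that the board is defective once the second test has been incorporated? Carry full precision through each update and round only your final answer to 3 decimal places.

After 'pass': P(defective) = 0.55·0.3000 / (0.55·0.3000 + 0.6·0.7000) ≈ 0.2821
After 'pass': P(defective) = 0.55·0.2821 / (0.55·0.2821 + 0.6·0.7179) ≈ 0.2648

0.265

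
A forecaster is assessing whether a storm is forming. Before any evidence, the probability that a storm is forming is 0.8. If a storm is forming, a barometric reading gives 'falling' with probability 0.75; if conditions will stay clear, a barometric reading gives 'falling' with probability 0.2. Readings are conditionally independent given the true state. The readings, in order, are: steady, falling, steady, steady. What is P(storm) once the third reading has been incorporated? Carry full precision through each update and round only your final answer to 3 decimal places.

After 'steady': P(storm) = 0.25·0.8000 / (0.25·0.8000 + 0.8·0.2000) ≈ 0.5556
After 'falling': P(storm) = 0.75·0.5556 / (0.75·0.5556 + 0.2·0.4444) ≈ 0.8242
After 'steady': P(storm) = 0.25·0.8242 / (0.25·0.8242 + 0.8·0.1758) ≈ 0.5943

0.594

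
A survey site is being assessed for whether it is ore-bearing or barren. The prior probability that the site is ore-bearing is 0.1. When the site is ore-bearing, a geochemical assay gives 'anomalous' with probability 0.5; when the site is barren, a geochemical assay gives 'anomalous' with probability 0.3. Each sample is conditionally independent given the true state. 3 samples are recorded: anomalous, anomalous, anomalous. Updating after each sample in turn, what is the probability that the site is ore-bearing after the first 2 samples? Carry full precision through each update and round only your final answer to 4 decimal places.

0.2358

After 'anomalous': P(ore) = 0.5·0.1000 / (0.5·0.1000 + 0.3·0.9000) ≈ 0.1562
After 'anomalous': P(ore) = 0.5·0.1562 / (0.5·0.1562 + 0.3·0.8438) ≈ 0.2358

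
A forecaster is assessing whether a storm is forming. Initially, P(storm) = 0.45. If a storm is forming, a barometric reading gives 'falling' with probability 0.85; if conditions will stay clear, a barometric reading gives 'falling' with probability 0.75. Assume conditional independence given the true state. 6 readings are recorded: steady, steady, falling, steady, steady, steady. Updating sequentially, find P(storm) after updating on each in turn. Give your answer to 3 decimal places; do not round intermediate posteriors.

After 'steady': P(storm) = 0.15·0.4500 / (0.15·0.4500 + 0.25·0.5500) ≈ 0.3293
After 'steady': P(storm) = 0.15·0.3293 / (0.15·0.3293 + 0.25·0.6707) ≈ 0.2275
After 'falling': P(storm) = 0.85·0.2275 / (0.85·0.2275 + 0.75·0.7725) ≈ 0.2503
After 'steady': P(storm) = 0.15·0.2503 / (0.15·0.2503 + 0.25·0.7497) ≈ 0.1669
After 'steady': P(storm) = 0.15·0.1669 / (0.15·0.1669 + 0.25·0.8331) ≈ 0.1073
After 'steady': P(storm) = 0.15·0.1073 / (0.15·0.1073 + 0.25·0.8927) ≈ 0.0673

0.067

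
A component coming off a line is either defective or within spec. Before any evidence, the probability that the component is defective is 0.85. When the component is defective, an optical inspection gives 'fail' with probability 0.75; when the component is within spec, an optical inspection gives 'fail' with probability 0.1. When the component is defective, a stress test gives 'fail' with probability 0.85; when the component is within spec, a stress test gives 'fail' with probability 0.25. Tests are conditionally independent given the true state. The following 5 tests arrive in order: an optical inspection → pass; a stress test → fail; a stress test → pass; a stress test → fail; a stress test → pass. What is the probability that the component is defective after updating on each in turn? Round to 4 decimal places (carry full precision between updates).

0.4212

After an optical inspection='pass': P(defective) = 0.25·0.8500 / (0.25·0.8500 + 0.9·0.1500) ≈ 0.6115
After a stress test='fail': P(defective) = 0.85·0.6115 / (0.85·0.6115 + 0.25·0.3885) ≈ 0.8426
After a stress test='pass': P(defective) = 0.15·0.8426 / (0.15·0.8426 + 0.75·0.1574) ≈ 0.5170
After a stress test='fail': P(defective) = 0.85·0.5170 / (0.85·0.5170 + 0.25·0.4830) ≈ 0.7844
After a stress test='pass': P(defective) = 0.15·0.7844 / (0.15·0.7844 + 0.75·0.2156) ≈ 0.4212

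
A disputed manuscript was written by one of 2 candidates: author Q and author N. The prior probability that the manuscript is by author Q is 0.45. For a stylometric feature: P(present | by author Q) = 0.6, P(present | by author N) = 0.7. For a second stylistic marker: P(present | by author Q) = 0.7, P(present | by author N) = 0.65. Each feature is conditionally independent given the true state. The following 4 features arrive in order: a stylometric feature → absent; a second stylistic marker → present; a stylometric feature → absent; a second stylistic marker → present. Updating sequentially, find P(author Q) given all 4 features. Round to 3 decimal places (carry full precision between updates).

0.628

After a stylometric feature='absent': P(author Q) = 0.4·0.4500 / (0.4·0.4500 + 0.3·0.5500) ≈ 0.5217
After a second stylistic marker='present': P(author Q) = 0.7·0.5217 / (0.7·0.5217 + 0.65·0.4783) ≈ 0.5402
After a stylometric feature='absent': P(author Q) = 0.4·0.5402 / (0.4·0.5402 + 0.3·0.4598) ≈ 0.6104
After a second stylistic marker='present': P(author Q) = 0.7·0.6104 / (0.7·0.6104 + 0.65·0.3896) ≈ 0.6278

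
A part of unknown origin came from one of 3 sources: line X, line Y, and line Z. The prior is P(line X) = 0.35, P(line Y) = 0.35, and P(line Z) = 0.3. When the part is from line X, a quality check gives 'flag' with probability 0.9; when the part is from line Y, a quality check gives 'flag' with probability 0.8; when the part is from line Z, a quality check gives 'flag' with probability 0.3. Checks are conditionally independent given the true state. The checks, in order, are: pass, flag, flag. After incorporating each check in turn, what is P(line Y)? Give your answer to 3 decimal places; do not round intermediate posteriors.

After 'pass': normaliser = 0.1·0.3500 + 0.2·0.3500 + 0.7·0.3000; P(line X) ≈ 0.1111, P(line Y) ≈ 0.2222, P(line Z) ≈ 0.6667
After 'flag': normaliser = 0.9·0.1111 + 0.8·0.2222 + 0.3·0.6667; P(line X) ≈ 0.2093, P(line Y) ≈ 0.3721, P(line Z) ≈ 0.4186
After 'flag': normaliser = 0.9·0.2093 + 0.8·0.3721 + 0.3·0.4186; P(line X) ≈ 0.3080, P(line Y) ≈ 0.4867, P(line Z) ≈ 0.2053

0.487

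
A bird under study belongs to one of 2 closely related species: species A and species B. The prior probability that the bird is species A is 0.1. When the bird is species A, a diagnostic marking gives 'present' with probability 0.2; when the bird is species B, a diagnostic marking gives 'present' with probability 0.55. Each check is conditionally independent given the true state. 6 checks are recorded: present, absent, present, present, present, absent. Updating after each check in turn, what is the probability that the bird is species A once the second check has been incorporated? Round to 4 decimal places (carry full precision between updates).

0.0670

After 'present': P(species A) = 0.2·0.1000 / (0.2·0.1000 + 0.55·0.9000) ≈ 0.0388
After 'absent': P(species A) = 0.8·0.0388 / (0.8·0.0388 + 0.45·0.9612) ≈ 0.0670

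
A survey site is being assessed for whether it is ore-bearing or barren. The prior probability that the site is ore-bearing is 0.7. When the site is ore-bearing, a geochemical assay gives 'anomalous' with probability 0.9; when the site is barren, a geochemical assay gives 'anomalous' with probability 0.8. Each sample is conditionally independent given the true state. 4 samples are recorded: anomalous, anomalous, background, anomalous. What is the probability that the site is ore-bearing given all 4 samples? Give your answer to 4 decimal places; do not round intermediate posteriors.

0.6242

After 'anomalous': P(ore) = 0.9·0.7000 / (0.9·0.7000 + 0.8·0.3000) ≈ 0.7241
After 'anomalous': P(ore) = 0.9·0.7241 / (0.9·0.7241 + 0.8·0.2759) ≈ 0.7470
After 'background': P(ore) = 0.1·0.7470 / (0.1·0.7470 + 0.2·0.2530) ≈ 0.5962
After 'anomalous': P(ore) = 0.9·0.5962 / (0.9·0.5962 + 0.8·0.4038) ≈ 0.6242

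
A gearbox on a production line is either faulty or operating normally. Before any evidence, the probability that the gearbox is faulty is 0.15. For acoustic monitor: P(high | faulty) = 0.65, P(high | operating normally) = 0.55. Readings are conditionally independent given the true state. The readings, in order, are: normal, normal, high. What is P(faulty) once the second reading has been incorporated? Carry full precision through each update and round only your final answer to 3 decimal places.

0.096

After 'normal': P(faulty) = 0.35·0.1500 / (0.35·0.1500 + 0.45·0.8500) ≈ 0.1207
After 'normal': P(faulty) = 0.35·0.1207 / (0.35·0.1207 + 0.45·0.8793) ≈ 0.0965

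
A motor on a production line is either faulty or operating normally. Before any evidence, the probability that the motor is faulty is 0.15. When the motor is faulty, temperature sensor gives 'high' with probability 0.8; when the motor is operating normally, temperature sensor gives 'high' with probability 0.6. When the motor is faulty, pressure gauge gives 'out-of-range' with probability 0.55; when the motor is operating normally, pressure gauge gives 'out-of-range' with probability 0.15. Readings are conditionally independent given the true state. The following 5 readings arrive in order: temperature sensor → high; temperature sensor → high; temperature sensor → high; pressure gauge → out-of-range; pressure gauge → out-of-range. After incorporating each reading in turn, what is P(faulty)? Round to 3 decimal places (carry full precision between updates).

After temperature sensor='high': P(faulty) = 0.8·0.1500 / (0.8·0.1500 + 0.6·0.8500) ≈ 0.1905
After temperature sensor='high': P(faulty) = 0.8·0.1905 / (0.8·0.1905 + 0.6·0.8095) ≈ 0.2388
After temperature sensor='high': P(faulty) = 0.8·0.2388 / (0.8·0.2388 + 0.6·0.7612) ≈ 0.2949
After pressure gauge='out-of-range': P(faulty) = 0.55·0.2949 / (0.55·0.2949 + 0.15·0.7051) ≈ 0.6053
After pressure gauge='out-of-range': P(faulty) = 0.55·0.6053 / (0.55·0.6053 + 0.15·0.3947) ≈ 0.8490

0.849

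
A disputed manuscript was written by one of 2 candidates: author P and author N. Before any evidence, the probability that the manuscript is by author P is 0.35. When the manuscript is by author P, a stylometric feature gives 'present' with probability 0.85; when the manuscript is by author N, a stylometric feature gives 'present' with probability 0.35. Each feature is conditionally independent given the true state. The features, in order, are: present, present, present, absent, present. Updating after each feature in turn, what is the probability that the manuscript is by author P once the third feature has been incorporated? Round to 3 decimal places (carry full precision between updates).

After 'present': P(author P) = 0.85·0.3500 / (0.85·0.3500 + 0.35·0.6500) ≈ 0.5667
After 'present': P(author P) = 0.85·0.5667 / (0.85·0.5667 + 0.35·0.4333) ≈ 0.7605
After 'present': P(author P) = 0.85·0.7605 / (0.85·0.7605 + 0.35·0.2395) ≈ 0.8852

0.885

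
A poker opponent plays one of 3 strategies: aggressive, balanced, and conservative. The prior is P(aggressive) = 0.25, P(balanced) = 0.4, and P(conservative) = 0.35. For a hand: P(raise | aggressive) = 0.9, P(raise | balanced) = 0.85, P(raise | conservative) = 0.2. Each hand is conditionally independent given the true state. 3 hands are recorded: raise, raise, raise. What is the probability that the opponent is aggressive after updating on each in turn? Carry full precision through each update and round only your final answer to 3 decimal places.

0.423

After 'raise': normaliser = 0.9·0.2500 + 0.85·0.4000 + 0.2·0.3500; P(aggressive) ≈ 0.3543, P(balanced) ≈ 0.5354, P(conservative) ≈ 0.1102
After 'raise': normaliser = 0.9·0.3543 + 0.85·0.5354 + 0.2·0.1102; P(aggressive) ≈ 0.4006, P(balanced) ≈ 0.5717, P(conservative) ≈ 0.0277
After 'raise': normaliser = 0.9·0.4006 + 0.85·0.5717 + 0.2·0.0277; P(aggressive) ≈ 0.4231, P(balanced) ≈ 0.5704, P(conservative) ≈ 0.0065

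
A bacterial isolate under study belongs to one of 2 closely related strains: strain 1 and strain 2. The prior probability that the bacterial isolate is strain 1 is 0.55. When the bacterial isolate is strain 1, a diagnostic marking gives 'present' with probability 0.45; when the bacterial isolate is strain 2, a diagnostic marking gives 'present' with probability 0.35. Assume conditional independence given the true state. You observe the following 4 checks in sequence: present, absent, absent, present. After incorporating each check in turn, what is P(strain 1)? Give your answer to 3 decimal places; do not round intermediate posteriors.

0.591

After 'present': P(strain 1) = 0.45·0.5500 / (0.45·0.5500 + 0.35·0.4500) ≈ 0.6111
After 'absent': P(strain 1) = 0.55·0.6111 / (0.55·0.6111 + 0.65·0.3889) ≈ 0.5708
After 'absent': P(strain 1) = 0.55·0.5708 / (0.55·0.5708 + 0.65·0.4292) ≈ 0.5294
After 'present': P(strain 1) = 0.45·0.5294 / (0.45·0.5294 + 0.35·0.4706) ≈ 0.5913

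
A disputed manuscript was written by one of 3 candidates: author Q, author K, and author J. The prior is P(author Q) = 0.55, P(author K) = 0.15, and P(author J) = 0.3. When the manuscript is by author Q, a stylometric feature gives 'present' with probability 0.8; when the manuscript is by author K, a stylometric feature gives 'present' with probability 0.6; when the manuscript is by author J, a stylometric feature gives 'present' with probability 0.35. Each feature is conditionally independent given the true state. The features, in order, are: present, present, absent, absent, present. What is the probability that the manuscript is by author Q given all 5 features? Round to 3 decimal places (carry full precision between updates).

0.515

Apply Bayes' rule sequentially, carrying P(author Q) forward.
After 'present': normaliser = 0.8·0.5500 + 0.6·0.1500 + 0.35·0.3000; P(author Q) ≈ 0.6929, P(author K) ≈ 0.1417, P(author J) ≈ 0.1654
After 'present': normaliser = 0.8·0.6929 + 0.6·0.1417 + 0.35·0.1654; P(author Q) ≈ 0.7950, P(author K) ≈ 0.1220, P(author J) ≈ 0.0830
After 'absent': normaliser = 0.2·0.7950 + 0.4·0.1220 + 0.65·0.0830; P(author Q) ≈ 0.6075, P(author K) ≈ 0.1864, P(author J) ≈ 0.2061
After 'absent': normaliser = 0.2·0.6075 + 0.4·0.1864 + 0.65·0.2061; P(author Q) ≈ 0.3681, P(author K) ≈ 0.2259, P(author J) ≈ 0.4060
After 'present': normaliser = 0.8·0.3681 + 0.6·0.2259 + 0.35·0.4060; P(author Q) ≈ 0.5148, P(author K) ≈ 0.2369, P(author J) ≈ 0.2483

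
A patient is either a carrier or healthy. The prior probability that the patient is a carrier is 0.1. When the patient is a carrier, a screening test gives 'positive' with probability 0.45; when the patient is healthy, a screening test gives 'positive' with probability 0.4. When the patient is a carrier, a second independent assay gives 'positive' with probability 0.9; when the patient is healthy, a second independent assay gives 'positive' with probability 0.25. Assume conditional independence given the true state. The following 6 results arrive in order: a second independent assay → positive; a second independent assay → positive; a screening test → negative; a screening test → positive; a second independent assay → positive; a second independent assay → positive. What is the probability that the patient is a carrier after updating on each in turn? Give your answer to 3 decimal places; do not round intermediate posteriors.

0.951

After a second independent assay='positive': P(carrier) = 0.9·0.1000 / (0.9·0.1000 + 0.25·0.9000) ≈ 0.2857
After a second independent assay='positive': P(carrier) = 0.9·0.2857 / (0.9·0.2857 + 0.25·0.7143) ≈ 0.5902
After a screening test='negative': P(carrier) = 0.55·0.5902 / (0.55·0.5902 + 0.6·0.4098) ≈ 0.5690
After a screening test='positive': P(carrier) = 0.45·0.5690 / (0.45·0.5690 + 0.4·0.4310) ≈ 0.5976
After a second independent assay='positive': P(carrier) = 0.9·0.5976 / (0.9·0.5976 + 0.25·0.4024) ≈ 0.8424
After a second independent assay='positive': P(carrier) = 0.9·0.8424 / (0.9·0.8424 + 0.25·0.1576) ≈ 0.9506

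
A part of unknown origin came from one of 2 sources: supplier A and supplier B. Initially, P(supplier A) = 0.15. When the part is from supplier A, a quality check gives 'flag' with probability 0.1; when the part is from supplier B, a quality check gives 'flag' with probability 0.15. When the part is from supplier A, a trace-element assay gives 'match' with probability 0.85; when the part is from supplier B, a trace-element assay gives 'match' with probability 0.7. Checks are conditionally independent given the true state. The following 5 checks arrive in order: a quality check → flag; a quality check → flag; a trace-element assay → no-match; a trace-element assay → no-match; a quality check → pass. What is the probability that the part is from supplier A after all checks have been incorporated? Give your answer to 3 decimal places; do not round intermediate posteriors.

0.020

After a quality check='flag': P(supplier A) = 0.1·0.1500 / (0.1·0.1500 + 0.15·0.8500) ≈ 0.1053
After a quality check='flag': P(supplier A) = 0.1·0.1053 / (0.1·0.1053 + 0.15·0.8947) ≈ 0.0727
After a trace-element assay='no-match': P(supplier A) = 0.15·0.0727 / (0.15·0.0727 + 0.3·0.9273) ≈ 0.0377
After a trace-element assay='no-match': P(supplier A) = 0.15·0.0377 / (0.15·0.0377 + 0.3·0.9623) ≈ 0.0192
After a quality check='pass': P(supplier A) = 0.9·0.0192 / (0.9·0.0192 + 0.85·0.9808) ≈ 0.0203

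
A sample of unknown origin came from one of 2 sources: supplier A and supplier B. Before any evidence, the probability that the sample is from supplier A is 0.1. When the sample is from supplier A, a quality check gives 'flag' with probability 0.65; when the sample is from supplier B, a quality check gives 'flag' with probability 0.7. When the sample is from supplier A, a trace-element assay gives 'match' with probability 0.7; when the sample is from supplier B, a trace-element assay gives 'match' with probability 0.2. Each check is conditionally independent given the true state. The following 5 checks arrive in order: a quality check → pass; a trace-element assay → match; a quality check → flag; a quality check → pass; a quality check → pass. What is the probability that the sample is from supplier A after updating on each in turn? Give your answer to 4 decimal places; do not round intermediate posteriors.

After a quality check='pass': P(supplier A) = 0.35·0.1000 / (0.35·0.1000 + 0.3·0.9000) ≈ 0.1148
After a trace-element assay='match': P(supplier A) = 0.7·0.1148 / (0.7·0.1148 + 0.2·0.8852) ≈ 0.3121
After a quality check='flag': P(supplier A) = 0.65·0.3121 / (0.65·0.3121 + 0.7·0.6879) ≈ 0.2964
After a quality check='pass': P(supplier A) = 0.35·0.2964 / (0.35·0.2964 + 0.3·0.7036) ≈ 0.3295
After a quality check='pass': P(supplier A) = 0.35·0.3295 / (0.35·0.3295 + 0.3·0.6705) ≈ 0.3644

0.3644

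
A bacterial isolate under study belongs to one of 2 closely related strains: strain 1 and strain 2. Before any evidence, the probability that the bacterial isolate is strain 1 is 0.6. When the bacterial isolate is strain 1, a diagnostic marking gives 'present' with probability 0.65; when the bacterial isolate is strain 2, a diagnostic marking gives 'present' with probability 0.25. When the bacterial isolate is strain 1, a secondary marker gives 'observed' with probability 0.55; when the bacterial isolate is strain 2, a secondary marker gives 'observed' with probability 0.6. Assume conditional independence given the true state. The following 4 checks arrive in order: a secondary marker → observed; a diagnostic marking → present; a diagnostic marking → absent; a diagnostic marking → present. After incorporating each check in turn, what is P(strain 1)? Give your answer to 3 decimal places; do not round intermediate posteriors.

0.813

After a secondary marker='observed': P(strain 1) = 0.55·0.6000 / (0.55·0.6000 + 0.6·0.4000) ≈ 0.5789
After a diagnostic marking='present': P(strain 1) = 0.65·0.5789 / (0.65·0.5789 + 0.25·0.4211) ≈ 0.7814
After a diagnostic marking='absent': P(strain 1) = 0.35·0.7814 / (0.35·0.7814 + 0.75·0.2186) ≈ 0.6252
After a diagnostic marking='present': P(strain 1) = 0.65·0.6252 / (0.65·0.6252 + 0.25·0.3748) ≈ 0.8127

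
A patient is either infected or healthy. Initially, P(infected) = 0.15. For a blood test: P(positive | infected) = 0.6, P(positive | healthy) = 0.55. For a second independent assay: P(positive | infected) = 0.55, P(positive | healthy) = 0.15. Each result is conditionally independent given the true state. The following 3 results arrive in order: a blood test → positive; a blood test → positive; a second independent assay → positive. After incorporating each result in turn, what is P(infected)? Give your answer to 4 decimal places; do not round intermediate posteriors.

0.4350

Apply Bayes' rule sequentially, carrying P(infected) forward.
After a blood test='positive': P(infected) = 0.6·0.1500 / (0.6·0.1500 + 0.55·0.8500) ≈ 0.1614
After a blood test='positive': P(infected) = 0.6·0.1614 / (0.6·0.1614 + 0.55·0.8386) ≈ 0.1736
After a second independent assay='positive': P(infected) = 0.55·0.1736 / (0.55·0.1736 + 0.15·0.8264) ≈ 0.4350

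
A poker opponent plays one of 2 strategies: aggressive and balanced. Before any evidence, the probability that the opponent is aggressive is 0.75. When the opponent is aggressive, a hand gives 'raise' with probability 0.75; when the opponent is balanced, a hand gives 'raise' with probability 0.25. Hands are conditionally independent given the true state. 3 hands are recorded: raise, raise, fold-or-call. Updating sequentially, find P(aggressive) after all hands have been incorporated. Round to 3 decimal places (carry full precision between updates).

After 'raise': P(aggressive) = 0.75·0.7500 / (0.75·0.7500 + 0.25·0.2500) ≈ 0.9000
After 'raise': P(aggressive) = 0.75·0.9000 / (0.75·0.9000 + 0.25·0.1000) ≈ 0.9643
After 'fold-or-call': P(aggressive) = 0.25·0.9643 / (0.25·0.9643 + 0.75·0.0357) ≈ 0.9000

0.900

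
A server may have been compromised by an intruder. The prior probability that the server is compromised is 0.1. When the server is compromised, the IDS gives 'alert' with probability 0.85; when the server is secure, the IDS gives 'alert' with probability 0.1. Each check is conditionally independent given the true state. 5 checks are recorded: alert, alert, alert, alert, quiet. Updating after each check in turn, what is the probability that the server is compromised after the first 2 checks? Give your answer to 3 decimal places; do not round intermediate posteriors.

After 'alert': P(compromised) = 0.85·0.1000 / (0.85·0.1000 + 0.1·0.9000) ≈ 0.4857
After 'alert': P(compromised) = 0.85·0.4857 / (0.85·0.4857 + 0.1·0.5143) ≈ 0.8892

0.889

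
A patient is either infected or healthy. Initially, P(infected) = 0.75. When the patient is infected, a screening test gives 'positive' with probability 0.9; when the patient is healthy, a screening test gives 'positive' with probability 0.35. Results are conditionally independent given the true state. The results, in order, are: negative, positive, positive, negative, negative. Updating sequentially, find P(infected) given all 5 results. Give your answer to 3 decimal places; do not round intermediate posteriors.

0.067

Each posterior becomes the prior for the next update.
After 'negative': P(infected) = 0.1·0.7500 / (0.1·0.7500 + 0.65·0.2500) ≈ 0.3158
After 'positive': P(infected) = 0.9·0.3158 / (0.9·0.3158 + 0.35·0.6842) ≈ 0.5427
After 'positive': P(infected) = 0.9·0.5427 / (0.9·0.5427 + 0.35·0.4573) ≈ 0.7532
After 'negative': P(infected) = 0.1·0.7532 / (0.1·0.7532 + 0.65·0.2468) ≈ 0.3195
After 'negative': P(infected) = 0.1·0.3195 / (0.1·0.3195 + 0.65·0.6805) ≈ 0.0674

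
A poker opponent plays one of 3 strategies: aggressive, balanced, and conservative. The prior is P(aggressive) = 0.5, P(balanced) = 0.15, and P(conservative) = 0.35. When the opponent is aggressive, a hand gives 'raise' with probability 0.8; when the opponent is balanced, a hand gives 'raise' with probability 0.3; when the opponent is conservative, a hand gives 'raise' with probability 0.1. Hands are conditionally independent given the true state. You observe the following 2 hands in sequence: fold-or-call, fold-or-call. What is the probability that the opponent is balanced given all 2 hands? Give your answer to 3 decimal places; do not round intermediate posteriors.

Apply Bayes' rule sequentially, carrying P(balanced) forward.
After 'fold-or-call': normaliser = 0.2·0.5000 + 0.7·0.1500 + 0.9·0.3500; P(aggressive) ≈ 0.1923, P(balanced) ≈ 0.2019, P(conservative) ≈ 0.6058
After 'fold-or-call': normaliser = 0.2·0.1923 + 0.7·0.2019 + 0.9·0.6058; P(aggressive) ≈ 0.0531, P(balanced) ≈ 0.1950, P(conservative) ≈ 0.7520

0.195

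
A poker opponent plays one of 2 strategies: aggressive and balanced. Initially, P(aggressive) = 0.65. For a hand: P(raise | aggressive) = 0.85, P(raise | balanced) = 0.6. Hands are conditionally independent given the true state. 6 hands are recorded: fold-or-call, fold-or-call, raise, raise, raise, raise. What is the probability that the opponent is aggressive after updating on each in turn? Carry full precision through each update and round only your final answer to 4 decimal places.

0.5126

Each posterior becomes the prior for the next update.
After 'fold-or-call': P(aggressive) = 0.15·0.6500 / (0.15·0.6500 + 0.4·0.3500) ≈ 0.4105
After 'fold-or-call': P(aggressive) = 0.15·0.4105 / (0.15·0.4105 + 0.4·0.5895) ≈ 0.2071
After 'raise': P(aggressive) = 0.85·0.2071 / (0.85·0.2071 + 0.6·0.7929) ≈ 0.2701
After 'raise': P(aggressive) = 0.85·0.2701 / (0.85·0.2701 + 0.6·0.7299) ≈ 0.3439
After 'raise': P(aggressive) = 0.85·0.3439 / (0.85·0.3439 + 0.6·0.6561) ≈ 0.4261
After 'raise': P(aggressive) = 0.85·0.4261 / (0.85·0.4261 + 0.6·0.5739) ≈ 0.5126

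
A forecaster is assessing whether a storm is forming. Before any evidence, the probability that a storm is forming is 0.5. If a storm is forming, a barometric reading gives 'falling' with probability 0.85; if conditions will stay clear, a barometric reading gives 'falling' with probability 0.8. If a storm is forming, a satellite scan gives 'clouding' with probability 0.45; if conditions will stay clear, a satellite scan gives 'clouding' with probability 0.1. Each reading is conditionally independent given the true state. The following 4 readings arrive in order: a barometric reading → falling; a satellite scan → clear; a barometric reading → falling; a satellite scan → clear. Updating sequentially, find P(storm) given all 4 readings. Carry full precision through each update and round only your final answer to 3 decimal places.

0.297

After a barometric reading='falling': P(storm) = 0.85·0.5000 / (0.85·0.5000 + 0.8·0.5000) ≈ 0.5152
After a satellite scan='clear': P(storm) = 0.55·0.5152 / (0.55·0.5152 + 0.9·0.4848) ≈ 0.3937
After a barometric reading='falling': P(storm) = 0.85·0.3937 / (0.85·0.3937 + 0.8·0.6063) ≈ 0.4082
After a satellite scan='clear': P(storm) = 0.55·0.4082 / (0.55·0.4082 + 0.9·0.5918) ≈ 0.2966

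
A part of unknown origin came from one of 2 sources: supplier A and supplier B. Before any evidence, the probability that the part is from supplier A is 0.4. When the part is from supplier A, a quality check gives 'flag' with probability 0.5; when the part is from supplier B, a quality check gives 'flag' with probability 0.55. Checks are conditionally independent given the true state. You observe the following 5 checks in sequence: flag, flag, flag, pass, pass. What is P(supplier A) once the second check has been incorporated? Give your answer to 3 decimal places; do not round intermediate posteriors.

After 'flag': P(supplier A) = 0.5·0.4000 / (0.5·0.4000 + 0.55·0.6000) ≈ 0.3774
After 'flag': P(supplier A) = 0.5·0.3774 / (0.5·0.3774 + 0.55·0.6226) ≈ 0.3552

0.355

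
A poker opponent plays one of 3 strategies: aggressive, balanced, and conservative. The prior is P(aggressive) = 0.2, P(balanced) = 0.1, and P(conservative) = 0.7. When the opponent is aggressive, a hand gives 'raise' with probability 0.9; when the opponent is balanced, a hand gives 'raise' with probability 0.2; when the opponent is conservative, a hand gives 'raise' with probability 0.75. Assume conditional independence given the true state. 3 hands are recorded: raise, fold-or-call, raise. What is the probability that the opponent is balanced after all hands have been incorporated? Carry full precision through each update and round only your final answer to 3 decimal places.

Apply Bayes' rule sequentially, carrying P(balanced) forward.
After 'raise': normaliser = 0.9·0.2000 + 0.2·0.1000 + 0.75·0.7000; P(aggressive) ≈ 0.2483, P(balanced) ≈ 0.0276, P(conservative) ≈ 0.7241
After 'fold-or-call': normaliser = 0.1·0.2483 + 0.8·0.0276 + 0.25·0.7241; P(aggressive) ≈ 0.1089, P(balanced) ≈ 0.0968, P(conservative) ≈ 0.7943
After 'raise': normaliser = 0.9·0.1089 + 0.2·0.0968 + 0.75·0.7943; P(aggressive) ≈ 0.1375, P(balanced) ≈ 0.0272, P(conservative) ≈ 0.8354

0.027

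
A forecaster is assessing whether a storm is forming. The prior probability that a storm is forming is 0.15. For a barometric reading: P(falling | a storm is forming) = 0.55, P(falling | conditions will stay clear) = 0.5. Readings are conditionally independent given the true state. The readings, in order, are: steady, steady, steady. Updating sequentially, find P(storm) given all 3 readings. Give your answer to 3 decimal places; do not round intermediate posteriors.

0.114

Apply Bayes' rule sequentially, carrying P(storm) forward.
After 'steady': P(storm) = 0.45·0.1500 / (0.45·0.1500 + 0.5·0.8500) ≈ 0.1371
After 'steady': P(storm) = 0.45·0.1371 / (0.45·0.1371 + 0.5·0.8629) ≈ 0.1251
After 'steady': P(storm) = 0.45·0.1251 / (0.45·0.1251 + 0.5·0.8749) ≈ 0.1140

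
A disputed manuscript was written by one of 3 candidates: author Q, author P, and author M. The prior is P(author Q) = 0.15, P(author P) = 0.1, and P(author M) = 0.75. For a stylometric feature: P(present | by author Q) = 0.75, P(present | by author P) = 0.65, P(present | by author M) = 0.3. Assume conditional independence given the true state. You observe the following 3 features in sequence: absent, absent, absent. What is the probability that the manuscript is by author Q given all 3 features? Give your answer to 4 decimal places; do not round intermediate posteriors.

0.0089

Each posterior becomes the prior for the next update.
After 'absent': normaliser = 0.25·0.1500 + 0.35·0.1000 + 0.7·0.7500; P(author Q) ≈ 0.0628, P(author P) ≈ 0.0586, P(author M) ≈ 0.8787
After 'absent': normaliser = 0.25·0.0628 + 0.35·0.0586 + 0.7·0.8787; P(author Q) ≈ 0.0241, P(author P) ≈ 0.0315, P(author M) ≈ 0.9444
After 'absent': normaliser = 0.25·0.0241 + 0.35·0.0315 + 0.7·0.9444; P(author Q) ≈ 0.0089, P(author P) ≈ 0.0162, P(author M) ≈ 0.9749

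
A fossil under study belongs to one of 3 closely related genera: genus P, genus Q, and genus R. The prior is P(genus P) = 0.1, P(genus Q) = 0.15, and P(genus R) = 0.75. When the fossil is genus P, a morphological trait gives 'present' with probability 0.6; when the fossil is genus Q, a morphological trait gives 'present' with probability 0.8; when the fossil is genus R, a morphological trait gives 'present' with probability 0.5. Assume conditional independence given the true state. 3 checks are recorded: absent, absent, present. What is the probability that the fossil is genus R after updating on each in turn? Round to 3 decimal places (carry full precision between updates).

0.867

After 'absent': normaliser = 0.4·0.1000 + 0.2·0.1500 + 0.5·0.7500; P(genus P) ≈ 0.0899, P(genus Q) ≈ 0.0674, P(genus R) ≈ 0.8427
After 'absent': normaliser = 0.4·0.0899 + 0.2·0.0674 + 0.5·0.8427; P(genus P) ≈ 0.0764, P(genus Q) ≈ 0.0286, P(genus R) ≈ 0.8950
After 'present': normaliser = 0.6·0.0764 + 0.8·0.0286 + 0.5·0.8950; P(genus P) ≈ 0.0888, P(genus Q) ≈ 0.0444, P(genus R) ≈ 0.8669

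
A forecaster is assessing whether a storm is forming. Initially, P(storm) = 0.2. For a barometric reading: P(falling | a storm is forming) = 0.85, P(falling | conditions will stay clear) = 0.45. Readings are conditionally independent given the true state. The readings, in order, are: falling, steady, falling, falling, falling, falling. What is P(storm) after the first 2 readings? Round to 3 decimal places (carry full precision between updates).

0.114

After 'falling': P(storm) = 0.85·0.2000 / (0.85·0.2000 + 0.45·0.8000) ≈ 0.3208
After 'steady': P(storm) = 0.15·0.3208 / (0.15·0.3208 + 0.55·0.6792) ≈ 0.1141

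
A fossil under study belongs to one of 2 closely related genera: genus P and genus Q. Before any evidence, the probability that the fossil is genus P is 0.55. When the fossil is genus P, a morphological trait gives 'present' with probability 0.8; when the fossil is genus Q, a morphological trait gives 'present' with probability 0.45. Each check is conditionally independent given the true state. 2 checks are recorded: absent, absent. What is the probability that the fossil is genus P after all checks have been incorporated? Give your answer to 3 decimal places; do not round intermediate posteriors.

After 'absent': P(genus P) = 0.2·0.5500 / (0.2·0.5500 + 0.55·0.4500) ≈ 0.3077
After 'absent': P(genus P) = 0.2·0.3077 / (0.2·0.3077 + 0.55·0.6923) ≈ 0.1391

0.139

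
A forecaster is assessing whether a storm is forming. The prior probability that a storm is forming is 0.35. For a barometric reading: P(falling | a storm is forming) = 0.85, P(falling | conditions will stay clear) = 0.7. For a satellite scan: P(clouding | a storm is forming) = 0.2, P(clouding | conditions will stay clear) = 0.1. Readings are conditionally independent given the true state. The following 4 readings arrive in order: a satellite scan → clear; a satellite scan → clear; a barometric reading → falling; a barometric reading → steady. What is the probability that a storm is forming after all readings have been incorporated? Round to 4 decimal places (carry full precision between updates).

0.2053

Apply Bayes' rule sequentially, carrying P(storm) forward.
After a satellite scan='clear': P(storm) = 0.8·0.3500 / (0.8·0.3500 + 0.9·0.6500) ≈ 0.3237
After a satellite scan='clear': P(storm) = 0.8·0.3237 / (0.8·0.3237 + 0.9·0.6763) ≈ 0.2985
After a barometric reading='falling': P(storm) = 0.85·0.2985 / (0.85·0.2985 + 0.7·0.7015) ≈ 0.3406
After a barometric reading='steady': P(storm) = 0.15·0.3406 / (0.15·0.3406 + 0.3·0.6594) ≈ 0.2053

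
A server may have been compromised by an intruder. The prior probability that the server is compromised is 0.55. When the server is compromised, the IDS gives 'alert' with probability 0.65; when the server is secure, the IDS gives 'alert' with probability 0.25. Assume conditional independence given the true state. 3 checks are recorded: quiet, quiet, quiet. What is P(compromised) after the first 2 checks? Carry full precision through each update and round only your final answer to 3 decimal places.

After 'quiet': P(compromised) = 0.35·0.5500 / (0.35·0.5500 + 0.75·0.4500) ≈ 0.3632
After 'quiet': P(compromised) = 0.35·0.3632 / (0.35·0.3632 + 0.75·0.6368) ≈ 0.2102

0.210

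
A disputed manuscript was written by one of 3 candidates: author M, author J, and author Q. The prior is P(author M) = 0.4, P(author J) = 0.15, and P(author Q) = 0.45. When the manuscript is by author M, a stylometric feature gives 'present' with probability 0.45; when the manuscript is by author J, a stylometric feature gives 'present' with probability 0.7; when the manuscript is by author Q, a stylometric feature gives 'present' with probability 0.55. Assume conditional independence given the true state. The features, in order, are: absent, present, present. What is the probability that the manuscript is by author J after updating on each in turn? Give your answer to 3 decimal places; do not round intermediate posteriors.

Each posterior becomes the prior for the next update.
After 'absent': normaliser = 0.55·0.4000 + 0.3·0.1500 + 0.45·0.4500; P(author M) ≈ 0.4706, P(author J) ≈ 0.0963, P(author Q) ≈ 0.4332
After 'present': normaliser = 0.45·0.4706 + 0.7·0.0963 + 0.55·0.4332; P(author M) ≈ 0.4093, P(author J) ≈ 0.1302, P(author Q) ≈ 0.4605
After 'present': normaliser = 0.45·0.4093 + 0.7·0.1302 + 0.55·0.4605; P(author M) ≈ 0.3484, P(author J) ≈ 0.1725, P(author Q) ≈ 0.4791

0.172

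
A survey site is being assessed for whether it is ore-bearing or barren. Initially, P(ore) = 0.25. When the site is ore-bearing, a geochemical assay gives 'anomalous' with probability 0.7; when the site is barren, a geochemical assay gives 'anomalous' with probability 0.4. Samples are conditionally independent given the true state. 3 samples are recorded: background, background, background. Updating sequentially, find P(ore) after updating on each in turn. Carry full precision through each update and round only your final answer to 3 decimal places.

Each posterior becomes the prior for the next update.
After 'background': P(ore) = 0.3·0.2500 / (0.3·0.2500 + 0.6·0.7500) ≈ 0.1429
After 'background': P(ore) = 0.3·0.1429 / (0.3·0.1429 + 0.6·0.8571) ≈ 0.0769
After 'background': P(ore) = 0.3·0.0769 / (0.3·0.0769 + 0.6·0.9231) ≈ 0.0400

0.040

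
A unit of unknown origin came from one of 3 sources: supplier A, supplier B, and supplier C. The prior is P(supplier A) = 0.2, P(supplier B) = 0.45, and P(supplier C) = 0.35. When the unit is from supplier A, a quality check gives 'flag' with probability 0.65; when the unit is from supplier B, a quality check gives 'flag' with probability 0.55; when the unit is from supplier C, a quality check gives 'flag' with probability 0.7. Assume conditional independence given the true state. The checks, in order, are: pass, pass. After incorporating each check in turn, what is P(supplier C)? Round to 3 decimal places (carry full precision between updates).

0.214

After 'pass': normaliser = 0.35·0.2000 + 0.45·0.4500 + 0.3·0.3500; P(supplier A) ≈ 0.1854, P(supplier B) ≈ 0.5364, P(supplier C) ≈ 0.2781
After 'pass': normaliser = 0.35·0.1854 + 0.45·0.5364 + 0.3·0.2781; P(supplier A) ≈ 0.1665, P(supplier B) ≈ 0.6194, P(supplier C) ≈ 0.2141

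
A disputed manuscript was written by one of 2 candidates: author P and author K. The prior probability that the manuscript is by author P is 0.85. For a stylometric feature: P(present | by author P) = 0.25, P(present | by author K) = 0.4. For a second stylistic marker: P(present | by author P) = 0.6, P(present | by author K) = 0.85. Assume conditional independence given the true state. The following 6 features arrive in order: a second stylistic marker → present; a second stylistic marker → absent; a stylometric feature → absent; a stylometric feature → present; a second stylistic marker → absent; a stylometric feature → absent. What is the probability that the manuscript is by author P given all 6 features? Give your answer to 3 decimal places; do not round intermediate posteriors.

After a second stylistic marker='present': P(author P) = 0.6·0.8500 / (0.6·0.8500 + 0.85·0.1500) ≈ 0.8000
After a second stylistic marker='absent': P(author P) = 0.4·0.8000 / (0.4·0.8000 + 0.15·0.2000) ≈ 0.9143
After a stylometric feature='absent': P(author P) = 0.75·0.9143 / (0.75·0.9143 + 0.6·0.0857) ≈ 0.9302
After a stylometric feature='present': P(author P) = 0.25·0.9302 / (0.25·0.9302 + 0.4·0.0698) ≈ 0.8929
After a second stylistic marker='absent': P(author P) = 0.4·0.8929 / (0.4·0.8929 + 0.15·0.1071) ≈ 0.9569
After a stylometric feature='absent': P(author P) = 0.75·0.9569 / (0.75·0.9569 + 0.6·0.0431) ≈ 0.9653

0.965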